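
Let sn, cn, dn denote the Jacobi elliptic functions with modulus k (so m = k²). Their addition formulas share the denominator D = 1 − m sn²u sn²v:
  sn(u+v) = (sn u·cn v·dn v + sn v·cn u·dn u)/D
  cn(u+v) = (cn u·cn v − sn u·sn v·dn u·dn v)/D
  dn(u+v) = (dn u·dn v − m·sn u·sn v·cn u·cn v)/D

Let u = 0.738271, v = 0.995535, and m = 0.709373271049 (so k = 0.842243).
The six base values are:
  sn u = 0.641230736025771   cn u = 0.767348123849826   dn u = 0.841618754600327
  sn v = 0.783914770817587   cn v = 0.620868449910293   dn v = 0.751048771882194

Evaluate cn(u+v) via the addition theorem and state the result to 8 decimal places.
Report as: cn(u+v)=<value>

cn(u+v)=0.19334095

m = k² = 0.709373271049
D = 1 − m·sn²u·sn²v = 0.8207574234911627
cn(u+v) = (cn u·cn v − sn u·sn v·dn u·dn v)/D = 0.1586860207413035/0.8207574234911627 = 0.1933409509308107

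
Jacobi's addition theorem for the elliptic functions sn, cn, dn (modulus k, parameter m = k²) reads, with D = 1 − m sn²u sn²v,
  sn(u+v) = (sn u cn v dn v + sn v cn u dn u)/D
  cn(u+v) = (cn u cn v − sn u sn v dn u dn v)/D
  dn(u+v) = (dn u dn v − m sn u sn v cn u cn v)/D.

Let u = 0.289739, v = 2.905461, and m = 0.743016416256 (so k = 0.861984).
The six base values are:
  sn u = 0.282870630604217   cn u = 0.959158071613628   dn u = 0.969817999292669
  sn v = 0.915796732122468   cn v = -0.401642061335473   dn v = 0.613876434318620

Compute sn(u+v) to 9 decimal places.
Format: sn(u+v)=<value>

sn(u+v)=0.823183796

m = k² = 0.743016416256
D = 1 − m·sn²u·sn²v = 0.9501377002202971
sn(u+v) = (sn u·cn v·dn v + sn v·cn u·dn u)/D = 0.7821379587789333/0.9501377002202971 = 0.8231837959882954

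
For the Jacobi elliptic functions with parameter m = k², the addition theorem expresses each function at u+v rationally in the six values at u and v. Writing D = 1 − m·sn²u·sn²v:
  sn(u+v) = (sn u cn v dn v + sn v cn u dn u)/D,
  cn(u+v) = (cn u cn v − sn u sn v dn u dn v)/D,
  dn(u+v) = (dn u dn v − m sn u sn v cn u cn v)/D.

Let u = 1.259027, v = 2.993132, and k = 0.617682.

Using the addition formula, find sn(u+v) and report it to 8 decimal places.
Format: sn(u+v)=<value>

sn u = 0.9194366224139666, cn u = 0.393238219612485, dn u = 0.8230841368052733
sn v = 0.5033527986888315, cn v = -0.8640809916044448, dn v = 0.950438715023191
m = k² = 0.381531053124
D = 1 − m·sn²u·sn²v = 0.9182818618380512
sn(u+v) = (sn u·cn v·dn v + sn v·cn u·dn u)/D = -0.5921736035198374/0.9182818618380512 = -0.6448712842204364

sn(u+v)=-0.64487128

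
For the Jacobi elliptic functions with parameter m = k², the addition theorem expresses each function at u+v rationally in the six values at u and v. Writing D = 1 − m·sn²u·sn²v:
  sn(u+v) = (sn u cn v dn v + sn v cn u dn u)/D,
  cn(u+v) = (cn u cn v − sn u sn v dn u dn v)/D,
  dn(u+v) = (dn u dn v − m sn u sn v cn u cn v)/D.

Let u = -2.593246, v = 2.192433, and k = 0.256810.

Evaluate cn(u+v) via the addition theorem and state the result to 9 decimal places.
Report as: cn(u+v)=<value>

cn(u+v)=0.921011168

sn u = -0.5645839577618815, cn u = -0.8253756445630862, dn u = 0.9894330023400036
sn v = 0.838169642787824, cn v = -0.5454096166267437, dn v = 0.9765589017372334
m = k² = 0.0659513761
D = 1 − m·sn²u·sn²v = 0.9852312144639064
cn(u+v) = (cn u·cn v − sn u·sn v·dn u·dn v)/D = 0.9074089512280179/0.9852312144639064 = 0.9210111676392288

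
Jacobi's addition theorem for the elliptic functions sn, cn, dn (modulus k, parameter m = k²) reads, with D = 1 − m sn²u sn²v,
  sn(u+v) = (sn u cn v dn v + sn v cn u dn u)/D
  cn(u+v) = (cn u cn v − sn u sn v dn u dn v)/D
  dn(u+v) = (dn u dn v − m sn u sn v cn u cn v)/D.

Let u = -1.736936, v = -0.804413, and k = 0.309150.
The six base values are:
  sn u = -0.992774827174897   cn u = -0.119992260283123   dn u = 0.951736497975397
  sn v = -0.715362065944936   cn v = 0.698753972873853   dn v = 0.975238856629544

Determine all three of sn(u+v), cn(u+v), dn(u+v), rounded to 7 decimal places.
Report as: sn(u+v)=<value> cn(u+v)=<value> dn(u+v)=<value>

m = k² = 0.0955737225
D = 1 − m·sn²u·sn²v = 0.9517950287169603
sn(u+v) = (sn u·cn v·dn v + sn v·cn u·dn u)/D = -0.5948333439021869/0.9517950287169603 = -0.6249594985845163
cn(u+v) = (cn u·cn v − sn u·sn v·dn u·dn v)/D = -0.7430256184496346/0.9517950287169603 = -0.7806571751601275
dn(u+v) = (dn u·dn v − m·sn u·sn v·cn u·cn v)/D = 0.9338614678744947/0.9517950287169603 = 0.9811581692471745

sn(u+v)=-0.6249595 cn(u+v)=-0.7806572 dn(u+v)=0.9811582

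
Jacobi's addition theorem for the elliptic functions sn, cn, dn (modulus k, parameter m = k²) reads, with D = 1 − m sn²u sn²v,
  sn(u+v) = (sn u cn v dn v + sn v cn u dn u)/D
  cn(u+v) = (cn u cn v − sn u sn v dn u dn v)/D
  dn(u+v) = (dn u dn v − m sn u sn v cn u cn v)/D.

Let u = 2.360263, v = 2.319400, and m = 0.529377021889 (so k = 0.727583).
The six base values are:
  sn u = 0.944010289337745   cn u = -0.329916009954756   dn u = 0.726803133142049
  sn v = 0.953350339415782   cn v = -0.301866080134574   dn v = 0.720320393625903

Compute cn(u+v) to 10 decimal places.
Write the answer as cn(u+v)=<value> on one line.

m = k² = 0.529377021889
D = 1 − m·sn²u·sn²v = 0.571230787682849
cn(u+v) = (cn u·cn v − sn u·sn v·dn u·dn v)/D = -0.3715731728297911/0.571230787682849 = -0.6504781969771751

cn(u+v)=-0.6504781970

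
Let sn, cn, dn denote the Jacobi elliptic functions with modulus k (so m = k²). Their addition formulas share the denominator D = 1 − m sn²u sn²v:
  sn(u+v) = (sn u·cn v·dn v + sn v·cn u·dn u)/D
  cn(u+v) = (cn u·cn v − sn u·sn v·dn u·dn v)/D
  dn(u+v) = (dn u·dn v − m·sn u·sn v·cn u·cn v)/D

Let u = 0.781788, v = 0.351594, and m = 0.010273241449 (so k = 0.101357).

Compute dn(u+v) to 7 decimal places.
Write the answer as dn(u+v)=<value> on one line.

dn(u+v)=0.9957838

sn u = 0.7040356930666463, cn u = 0.7101645885906781, dn u = 0.997450700968508
sn v = 0.3443265755251899, cn v = 0.9388499397598616, dn v = 0.9993908126311995
m = k² = 0.010273241449
D = 1 − m·sn²u·sn²v = 0.9993962767003868
dn(u+v) = (dn u·dn v − m·sn u·sn v·cn u·cn v)/D = 0.9951826085356186/0.9993962767003868 = 0.9957837864088507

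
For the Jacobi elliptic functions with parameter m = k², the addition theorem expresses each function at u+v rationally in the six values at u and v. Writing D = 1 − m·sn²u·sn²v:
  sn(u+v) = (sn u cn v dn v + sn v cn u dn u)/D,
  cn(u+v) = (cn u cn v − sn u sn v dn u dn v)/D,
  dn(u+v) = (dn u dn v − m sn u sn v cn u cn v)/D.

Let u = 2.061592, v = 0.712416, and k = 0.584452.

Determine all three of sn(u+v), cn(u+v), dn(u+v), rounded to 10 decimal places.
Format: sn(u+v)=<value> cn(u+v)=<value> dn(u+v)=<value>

sn(u+v)=0.6335901840 cn(u+v)=-0.7736688431 dn(u+v)=0.9289110027

sn u = 0.9655480861047933, cn u = -0.2602246979427025, dn u = 0.8255585239816214
sn v = 0.63955524766019, cn v = 0.7687451366937634, dn v = 0.9275136261031287
m = k² = 0.341584140304
D = 1 − m·sn²u·sn²v = 0.8697428275784471
sn(u+v) = (sn u·cn v·dn v + sn v·cn u·dn u)/D = 0.5510605181250604/0.8697428275784471 = 0.6335901839620023
cn(u+v) = (cn u·cn v − sn u·sn v·dn u·dn v)/D = -0.6728929272089969/0.8697428275784471 = -0.773668843102135
dn(u+v) = (dn u·dn v − m·sn u·sn v·cn u·cn v)/D = 0.8079136820934077/0.8697428275784471 = 0.9289110027418276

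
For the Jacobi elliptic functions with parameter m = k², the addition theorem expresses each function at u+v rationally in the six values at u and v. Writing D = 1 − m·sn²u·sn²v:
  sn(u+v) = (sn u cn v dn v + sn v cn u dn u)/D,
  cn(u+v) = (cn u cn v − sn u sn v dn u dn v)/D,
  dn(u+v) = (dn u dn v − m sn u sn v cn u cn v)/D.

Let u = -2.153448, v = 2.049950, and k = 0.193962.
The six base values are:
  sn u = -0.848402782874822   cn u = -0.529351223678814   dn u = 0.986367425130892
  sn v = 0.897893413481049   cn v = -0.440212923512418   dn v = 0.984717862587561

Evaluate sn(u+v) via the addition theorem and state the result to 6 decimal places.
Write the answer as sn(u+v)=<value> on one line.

sn(u+v)=-0.103306

m = k² = 0.037621257444
D = 1 − m·sn²u·sn²v = 0.9781683255000603
sn(u+v) = (sn u·cn v·dn v + sn v·cn u·dn u)/D = -0.1010510717576062/0.9781683255000603 = -0.1033064239796834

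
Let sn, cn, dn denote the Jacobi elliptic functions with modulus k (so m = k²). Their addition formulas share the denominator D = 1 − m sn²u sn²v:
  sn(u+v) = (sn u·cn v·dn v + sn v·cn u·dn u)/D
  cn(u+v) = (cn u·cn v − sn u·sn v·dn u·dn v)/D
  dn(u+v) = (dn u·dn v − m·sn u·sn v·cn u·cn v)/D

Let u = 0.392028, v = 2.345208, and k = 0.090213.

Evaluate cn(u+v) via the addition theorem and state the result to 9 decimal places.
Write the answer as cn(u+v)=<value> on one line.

cn(u+v)=-0.916846736

sn u = 0.3819901159130395, cn u = 0.9241664089030409, dn u = 0.9994060614730969
sn v = 0.7188796915279645, cn v = -0.6951345115218051, dn v = 0.9978948742293886
m = k² = 0.008138385369
D = 1 − m·sn²u·sn²v = 0.9993863016838556
cn(u+v) = (cn u·cn v − sn u·sn v·dn u·dn v)/D = -0.9162840688741742/0.9993863016838556 = -0.9168467361723256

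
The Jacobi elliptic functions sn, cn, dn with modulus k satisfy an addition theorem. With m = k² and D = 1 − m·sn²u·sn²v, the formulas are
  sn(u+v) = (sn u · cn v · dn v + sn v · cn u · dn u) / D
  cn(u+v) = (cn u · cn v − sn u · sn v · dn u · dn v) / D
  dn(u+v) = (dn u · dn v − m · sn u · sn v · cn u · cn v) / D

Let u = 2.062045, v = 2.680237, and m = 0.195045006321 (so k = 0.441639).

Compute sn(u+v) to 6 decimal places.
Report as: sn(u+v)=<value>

sn(u+v)=-0.978875

sn u = 0.9340624740894411, cn u = -0.3571096393237128, dn u = 0.9109492607387336
sn v = 0.5862377993194182, cn v = -0.8101390267411672, dn v = 0.9659026632016968
m = k² = 0.195045006321
D = 1 − m·sn²u·sn²v = 0.9415163701516822
sn(u+v) = (sn u·cn v·dn v + sn v·cn u·dn u)/D = -0.9216266038639307/0.9415163701516822 = -0.9788747525605453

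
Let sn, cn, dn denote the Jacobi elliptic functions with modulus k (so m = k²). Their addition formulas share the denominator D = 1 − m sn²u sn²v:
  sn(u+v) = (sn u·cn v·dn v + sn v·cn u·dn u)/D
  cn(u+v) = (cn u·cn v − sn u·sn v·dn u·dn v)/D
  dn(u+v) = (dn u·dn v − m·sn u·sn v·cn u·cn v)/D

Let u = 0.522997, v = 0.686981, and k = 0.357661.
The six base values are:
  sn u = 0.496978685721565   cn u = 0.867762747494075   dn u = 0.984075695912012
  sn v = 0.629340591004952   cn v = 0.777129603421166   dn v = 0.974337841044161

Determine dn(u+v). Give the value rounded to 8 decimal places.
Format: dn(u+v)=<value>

dn(u+v)=0.94364967

m = k² = 0.127921390921
D = 1 − m·sn²u·sn²v = 0.9874861718471512
dn(u+v) = (dn u·dn v − m·sn u·sn v·cn u·cn v)/D = 0.9318409968180014/0.9874861718471512 = 0.9436496665821028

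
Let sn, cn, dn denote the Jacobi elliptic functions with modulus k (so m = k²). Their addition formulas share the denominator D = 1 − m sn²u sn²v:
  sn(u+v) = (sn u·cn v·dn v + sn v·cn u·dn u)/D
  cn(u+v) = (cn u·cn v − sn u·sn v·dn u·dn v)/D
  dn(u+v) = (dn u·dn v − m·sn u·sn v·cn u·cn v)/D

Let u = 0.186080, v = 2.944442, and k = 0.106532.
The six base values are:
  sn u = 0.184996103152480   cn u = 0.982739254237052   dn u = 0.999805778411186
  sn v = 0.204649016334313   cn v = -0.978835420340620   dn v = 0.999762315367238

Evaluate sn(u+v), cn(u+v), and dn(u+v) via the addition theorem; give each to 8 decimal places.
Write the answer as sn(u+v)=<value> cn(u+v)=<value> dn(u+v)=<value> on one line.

sn(u+v)=0.02004019 cn(u+v)=-0.99979918 dn(u+v)=0.99999772

m = k² = 0.011349067024
D = 1 − m·sn²u·sn²v = 0.9999837331057087
sn(u+v) = (sn u·cn v·dn v + sn v·cn u·dn u)/D = 0.02003986222109657/0.9999837331057087 = 0.02004018821271981
cn(u+v) = (cn u·cn v − sn u·sn v·dn u·dn v)/D = -0.9997829116354154/0.9999837331057087 = -0.9997991752629119
dn(u+v) = (dn u·dn v − m·sn u·sn v·cn u·cn v)/D = 0.9999814541956392/0.9999837331057087 = 0.9999977210528591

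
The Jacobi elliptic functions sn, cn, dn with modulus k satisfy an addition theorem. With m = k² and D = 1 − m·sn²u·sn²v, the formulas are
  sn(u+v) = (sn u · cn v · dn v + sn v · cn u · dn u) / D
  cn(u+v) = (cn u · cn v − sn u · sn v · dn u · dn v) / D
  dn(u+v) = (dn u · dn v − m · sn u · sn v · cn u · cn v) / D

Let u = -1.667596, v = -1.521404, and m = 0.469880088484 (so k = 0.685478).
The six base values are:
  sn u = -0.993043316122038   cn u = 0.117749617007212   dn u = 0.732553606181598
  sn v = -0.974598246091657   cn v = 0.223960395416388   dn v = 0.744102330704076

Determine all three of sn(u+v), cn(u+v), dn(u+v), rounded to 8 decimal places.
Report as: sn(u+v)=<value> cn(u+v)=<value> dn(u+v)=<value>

sn(u+v)=-0.44573577 cn(u+v)=-0.89516458 dn(u+v)=0.95217858

m = k² = 0.469880088484
D = 1 − m·sn²u·sn²v = 0.5598763782165652
sn(u+v) = (sn u·cn v·dn v + sn v·cn u·dn u)/D = -0.2495569291071667/0.5598763782165652 = -0.4457357709966392
cn(u+v) = (cn u·cn v − sn u·sn v·dn u·dn v)/D = -0.501181502072352/0.5598763782165652 = -0.8951645784178637
dn(u+v) = (dn u·dn v − m·sn u·sn v·cn u·cn v)/D = 0.5331022943177036/0.5598763782165652 = 0.9521785791639433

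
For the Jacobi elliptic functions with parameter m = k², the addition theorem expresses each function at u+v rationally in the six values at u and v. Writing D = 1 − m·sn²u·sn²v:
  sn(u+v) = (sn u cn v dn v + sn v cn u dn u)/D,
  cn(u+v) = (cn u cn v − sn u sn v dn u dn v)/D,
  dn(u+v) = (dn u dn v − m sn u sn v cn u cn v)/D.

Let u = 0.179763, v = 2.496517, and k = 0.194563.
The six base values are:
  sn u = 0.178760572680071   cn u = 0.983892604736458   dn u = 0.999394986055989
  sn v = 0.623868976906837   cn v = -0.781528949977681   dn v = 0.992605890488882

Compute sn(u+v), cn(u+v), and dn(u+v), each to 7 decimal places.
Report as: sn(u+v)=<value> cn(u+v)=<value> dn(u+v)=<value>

m = k² = 0.037854760969
D = 1 − m·sn²u·sn²v = 0.9995291844882862
sn(u+v) = (sn u·cn v·dn v + sn v·cn u·dn u)/D = 0.474775145959733/0.9995291844882862 = 0.474998782754699
cn(u+v) = (cn u·cn v − sn u·sn v·dn u·dn v)/D = -0.8795721411133556/0.9995291844882862 = -0.8799864523852366
dn(u+v) = (dn u·dn v − m·sn u·sn v·cn u·cn v)/D = 0.9952515734689527/0.9995291844882862 = 0.9957203740663925

sn(u+v)=0.4749988 cn(u+v)=-0.8799865 dn(u+v)=0.9957204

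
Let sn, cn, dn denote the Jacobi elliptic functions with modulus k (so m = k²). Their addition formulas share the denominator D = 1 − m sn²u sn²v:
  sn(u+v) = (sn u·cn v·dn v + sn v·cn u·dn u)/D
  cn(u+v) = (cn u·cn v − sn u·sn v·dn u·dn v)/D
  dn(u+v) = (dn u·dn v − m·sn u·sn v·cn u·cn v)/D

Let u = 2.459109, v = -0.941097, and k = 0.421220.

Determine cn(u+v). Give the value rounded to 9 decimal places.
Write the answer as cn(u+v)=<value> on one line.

cn(u+v)=0.118056234

sn u = 0.7329639925262421, cn u = -0.6802674368658189, dn u = 0.9511467670636248
sn v = -0.7959165311790855, cn v = 0.6054063721136835, dn v = 0.9421270829550816
m = k² = 0.1774262884
D = 1 − m·sn²u·sn²v = 0.939616497835775
cn(u+v) = (cn u·cn v − sn u·sn v·dn u·dn v)/D = 0.1109275854332841/0.939616497835775 = 0.1180562343134506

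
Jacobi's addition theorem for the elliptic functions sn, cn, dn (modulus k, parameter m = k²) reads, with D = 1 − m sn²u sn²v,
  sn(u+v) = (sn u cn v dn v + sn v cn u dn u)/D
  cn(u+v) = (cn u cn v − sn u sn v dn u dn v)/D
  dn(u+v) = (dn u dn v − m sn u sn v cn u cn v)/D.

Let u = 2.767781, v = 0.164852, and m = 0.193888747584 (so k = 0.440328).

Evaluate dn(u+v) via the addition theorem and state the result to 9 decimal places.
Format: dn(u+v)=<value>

sn u = 0.514481803505187, cn u = -0.8575012967115852, dn u = 0.9740016896807804
sn v = 0.1639643392359011, cn v = 0.9864662667617856, dn v = 0.9973903126975246
m = k² = 0.193888747584
D = 1 − m·sn²u·sn²v = 0.99862027844345
dn(u+v) = (dn u·dn v − m·sn u·sn v·cn u·cn v)/D = 0.9852951648429725/0.99862027844345 = 0.9866564760518909

dn(u+v)=0.986656476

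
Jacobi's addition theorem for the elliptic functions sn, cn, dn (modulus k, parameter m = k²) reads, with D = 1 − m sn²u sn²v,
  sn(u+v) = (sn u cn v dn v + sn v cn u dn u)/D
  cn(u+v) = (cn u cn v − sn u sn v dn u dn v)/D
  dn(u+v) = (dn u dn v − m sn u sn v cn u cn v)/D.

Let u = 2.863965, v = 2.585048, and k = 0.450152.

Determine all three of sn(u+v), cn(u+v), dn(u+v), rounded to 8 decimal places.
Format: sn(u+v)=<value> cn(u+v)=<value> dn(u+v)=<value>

sn u = 0.4393197437853139, cn u = -0.8983307646520886, dn u = 0.9802503358022521
sn v = 0.662972812415733, cn v = -0.7486434732217822, dn v = 0.9544288550551995
m = k² = 0.202636823104
D = 1 − m·sn²u·sn²v = 0.9828101831585249
sn(u+v) = (sn u·cn v·dn v + sn v·cn u·dn u)/D = -0.8977123773918827/0.9828101831585249 = -0.9134137931974234
cn(u+v) = (cn u·cn v − sn u·sn v·dn u·dn v)/D = 0.4000354279279614/0.9828101831585249 = 0.4070322375398472
dn(u+v) = (dn u·dn v − m·sn u·sn v·cn u·cn v)/D = 0.8958869185356662/0.9828101831585249 = 0.9115564061988985

sn(u+v)=-0.91341379 cn(u+v)=0.40703224 dn(u+v)=0.91155641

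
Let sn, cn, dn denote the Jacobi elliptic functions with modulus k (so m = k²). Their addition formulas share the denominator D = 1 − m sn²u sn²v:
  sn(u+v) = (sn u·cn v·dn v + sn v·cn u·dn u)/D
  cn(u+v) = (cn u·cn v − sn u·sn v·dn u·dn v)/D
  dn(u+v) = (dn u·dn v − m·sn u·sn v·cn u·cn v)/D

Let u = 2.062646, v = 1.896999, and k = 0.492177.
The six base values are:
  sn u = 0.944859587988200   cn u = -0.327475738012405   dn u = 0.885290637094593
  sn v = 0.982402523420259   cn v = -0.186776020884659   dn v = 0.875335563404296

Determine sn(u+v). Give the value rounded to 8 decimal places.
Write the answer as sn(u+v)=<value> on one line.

m = k² = 0.242238199329
D = 1 − m·sn²u·sn²v = 0.7912838202273811
sn(u+v) = (sn u·cn v·dn v + sn v·cn u·dn u)/D = -0.4392861932354032/0.7912838202273811 = -0.5551562941210793

sn(u+v)=-0.55515629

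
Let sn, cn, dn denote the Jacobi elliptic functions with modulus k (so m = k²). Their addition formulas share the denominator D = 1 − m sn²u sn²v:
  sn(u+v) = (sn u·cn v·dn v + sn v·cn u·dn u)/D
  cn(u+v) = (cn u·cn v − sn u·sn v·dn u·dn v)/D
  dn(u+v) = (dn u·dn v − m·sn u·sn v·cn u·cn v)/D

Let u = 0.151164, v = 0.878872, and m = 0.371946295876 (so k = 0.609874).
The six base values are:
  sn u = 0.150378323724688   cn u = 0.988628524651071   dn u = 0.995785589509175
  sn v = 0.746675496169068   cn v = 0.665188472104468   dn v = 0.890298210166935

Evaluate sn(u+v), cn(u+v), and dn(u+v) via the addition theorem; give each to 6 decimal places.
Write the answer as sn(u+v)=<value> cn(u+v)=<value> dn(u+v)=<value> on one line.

m = k² = 0.371946295876
D = 1 − m·sn²u·sn²v = 0.995310629842851
sn(u+v) = (sn u·cn v·dn v + sn v·cn u·dn u)/D = 0.8241301461752898/0.995310629842851 = 0.8280130056537336
cn(u+v) = (cn u·cn v − sn u·sn v·dn u·dn v)/D = 0.5580795212541563/0.995310629842851 = 0.5607088928029143
dn(u+v) = (dn u·dn v − m·sn u·sn v·cn u·cn v)/D = 0.8590814047657554/0.995310629842851 = 0.8631289358392517

sn(u+v)=0.828013 cn(u+v)=0.560709 dn(u+v)=0.863129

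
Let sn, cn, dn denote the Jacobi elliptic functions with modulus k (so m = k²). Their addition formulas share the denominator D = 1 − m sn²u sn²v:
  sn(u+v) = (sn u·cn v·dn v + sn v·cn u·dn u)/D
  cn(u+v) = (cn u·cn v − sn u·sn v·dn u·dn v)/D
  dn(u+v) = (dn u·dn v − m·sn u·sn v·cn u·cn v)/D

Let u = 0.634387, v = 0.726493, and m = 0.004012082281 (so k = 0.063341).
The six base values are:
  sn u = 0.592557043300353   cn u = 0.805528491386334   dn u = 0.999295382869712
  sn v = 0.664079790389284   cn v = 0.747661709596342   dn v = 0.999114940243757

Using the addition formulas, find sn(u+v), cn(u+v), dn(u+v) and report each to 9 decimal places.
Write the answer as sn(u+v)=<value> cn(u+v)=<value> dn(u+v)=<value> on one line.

m = k² = 0.004012082281
D = 1 − m·sn²u·sn²v = 0.9993787438687026
sn(u+v) = (sn u·cn v·dn v + sn v·cn u·dn u)/D = 0.9771983692584696/0.9993787438687026 = 0.977805837130005
cn(u+v) = (cn u·cn v − sn u·sn v·dn u·dn v)/D = 0.2093829525419241/0.9993787438687026 = 0.2095131138484897
dn(u+v) = (dn u·dn v − m·sn u·sn v·cn u·cn v)/D = 0.9974601092343134/0.9993787438687026 = 0.9980801726611055

sn(u+v)=0.977805837 cn(u+v)=0.209513114 dn(u+v)=0.998080173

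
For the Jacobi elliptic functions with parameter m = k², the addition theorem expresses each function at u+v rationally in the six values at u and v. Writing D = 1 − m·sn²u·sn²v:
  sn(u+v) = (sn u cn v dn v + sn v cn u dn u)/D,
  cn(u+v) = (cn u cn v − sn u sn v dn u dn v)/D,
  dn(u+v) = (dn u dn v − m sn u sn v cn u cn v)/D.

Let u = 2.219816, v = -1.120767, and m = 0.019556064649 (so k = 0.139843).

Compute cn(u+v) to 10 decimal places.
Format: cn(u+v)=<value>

sn u = 0.8046334785869243, cn u = -0.5937718123463808, dn u = 0.9936491929258503
sn v = -0.8988782887881404, cn v = 0.4381983819519471, dn v = 0.9920680663597244
m = k² = 0.019556064649
D = 1 − m·sn²u·sn²v = 0.989769910279237
cn(u+v) = (cn u·cn v − sn u·sn v·dn u·dn v)/D = 0.452783907837142/0.989769910279237 = 0.4574638035918885

cn(u+v)=0.4574638036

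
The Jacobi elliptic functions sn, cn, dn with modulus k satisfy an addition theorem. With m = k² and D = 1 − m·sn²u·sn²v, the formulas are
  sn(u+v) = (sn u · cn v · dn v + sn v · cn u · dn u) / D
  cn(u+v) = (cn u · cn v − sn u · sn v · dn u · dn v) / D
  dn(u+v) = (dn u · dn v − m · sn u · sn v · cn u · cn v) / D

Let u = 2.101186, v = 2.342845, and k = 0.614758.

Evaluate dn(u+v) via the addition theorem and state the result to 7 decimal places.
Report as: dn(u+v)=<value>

sn u = 0.9640313546965013, cn u = -0.2657885384323946, dn u = 0.8054630552919722
sn v = 0.8928889054667184, cn v = -0.4502770286106606, dn v = 0.8358810655117935
m = k² = 0.377927398564
D = 1 − m·sn²u·sn²v = 0.7199822573738245
dn(u+v) = (dn u·dn v − m·sn u·sn v·cn u·cn v)/D = 0.6343387530290686/0.7199822573738245 = 0.8810477571250916

dn(u+v)=0.8810478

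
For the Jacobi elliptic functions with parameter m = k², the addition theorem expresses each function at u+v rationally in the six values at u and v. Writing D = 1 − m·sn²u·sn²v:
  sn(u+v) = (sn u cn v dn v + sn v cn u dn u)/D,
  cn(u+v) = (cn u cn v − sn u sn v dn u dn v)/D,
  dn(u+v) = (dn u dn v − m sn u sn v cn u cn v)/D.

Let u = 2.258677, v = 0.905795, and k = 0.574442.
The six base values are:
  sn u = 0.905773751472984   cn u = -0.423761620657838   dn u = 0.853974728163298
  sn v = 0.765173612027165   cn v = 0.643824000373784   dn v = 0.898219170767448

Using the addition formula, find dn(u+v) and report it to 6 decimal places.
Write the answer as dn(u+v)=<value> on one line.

dn(u+v)=0.985694

m = k² = 0.329983611364
D = 1 − m·sn²u·sn²v = 0.8414917752056887
dn(u+v) = (dn u·dn v − m·sn u·sn v·cn u·cn v)/D = 0.8294530641685185/0.8414917752056887 = 0.9856936081945334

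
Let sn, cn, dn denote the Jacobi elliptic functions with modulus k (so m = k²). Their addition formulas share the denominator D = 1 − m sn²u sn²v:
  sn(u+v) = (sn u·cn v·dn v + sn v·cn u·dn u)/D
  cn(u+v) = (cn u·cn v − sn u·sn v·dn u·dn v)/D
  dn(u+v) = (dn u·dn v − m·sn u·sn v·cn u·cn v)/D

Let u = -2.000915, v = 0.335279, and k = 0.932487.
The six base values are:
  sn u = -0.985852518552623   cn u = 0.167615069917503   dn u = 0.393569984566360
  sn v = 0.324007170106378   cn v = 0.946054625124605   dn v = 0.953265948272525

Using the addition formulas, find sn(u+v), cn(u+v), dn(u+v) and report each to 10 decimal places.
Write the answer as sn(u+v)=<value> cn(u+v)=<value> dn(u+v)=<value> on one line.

sn(u+v)=-0.9521860828 cn(u+v)=0.3055186799 dn(u+v)=0.4600343019

m = k² = 0.869532005169
D = 1 − m·sn²u·sn²v = 0.9112805758190173
sn(u+v) = (sn u·cn v·dn v + sn v·cn u·dn u)/D = -0.8677086817979383/0.9112805758190173 = -0.9521860827748704
cn(u+v) = (cn u·cn v − sn u·sn v·dn u·dn v)/D = 0.2784132385457342/0.9112805758190173 = 0.3055186799032878
dn(u+v) = (dn u·dn v − m·sn u·sn v·cn u·cn v)/D = 0.4192203235022042/0.9112805758190173 = 0.4600343018673784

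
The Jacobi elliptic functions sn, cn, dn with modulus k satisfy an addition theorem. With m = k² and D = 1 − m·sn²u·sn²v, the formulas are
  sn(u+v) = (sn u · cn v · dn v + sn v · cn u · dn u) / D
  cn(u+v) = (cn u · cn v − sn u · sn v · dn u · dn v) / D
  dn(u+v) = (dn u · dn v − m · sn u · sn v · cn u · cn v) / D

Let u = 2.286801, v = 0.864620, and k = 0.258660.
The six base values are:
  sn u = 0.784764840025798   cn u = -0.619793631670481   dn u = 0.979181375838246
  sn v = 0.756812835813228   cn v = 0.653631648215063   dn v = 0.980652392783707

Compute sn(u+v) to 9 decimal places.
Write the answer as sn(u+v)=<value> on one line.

sn(u+v)=0.044777153

m = k² = 0.0669049956
D = 1 − m·sn²u·sn²v = 0.9763998589278337
sn(u+v) = (sn u·cn v·dn v + sn v·cn u·dn u)/D = 0.04372040587168754/0.9763998589278337 = 0.04477715299928054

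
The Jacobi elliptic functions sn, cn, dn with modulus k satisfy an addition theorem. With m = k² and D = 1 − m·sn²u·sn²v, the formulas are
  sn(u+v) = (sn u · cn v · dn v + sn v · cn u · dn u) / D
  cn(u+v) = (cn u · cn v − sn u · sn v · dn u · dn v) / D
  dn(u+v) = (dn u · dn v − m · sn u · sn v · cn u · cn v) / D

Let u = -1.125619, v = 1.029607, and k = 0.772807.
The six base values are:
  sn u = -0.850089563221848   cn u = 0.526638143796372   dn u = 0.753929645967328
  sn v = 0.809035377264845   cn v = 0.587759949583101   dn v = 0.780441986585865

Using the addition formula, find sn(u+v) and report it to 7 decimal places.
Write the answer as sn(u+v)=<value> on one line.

sn(u+v)=-0.0957770

m = k² = 0.597230659249
D = 1 − m·sn²u·sn²v = 0.7175077820702211
sn(u+v) = (sn u·cn v·dn v + sn v·cn u·dn u)/D = -0.0687207781541337/0.7175077820702211 = -0.0957770492131166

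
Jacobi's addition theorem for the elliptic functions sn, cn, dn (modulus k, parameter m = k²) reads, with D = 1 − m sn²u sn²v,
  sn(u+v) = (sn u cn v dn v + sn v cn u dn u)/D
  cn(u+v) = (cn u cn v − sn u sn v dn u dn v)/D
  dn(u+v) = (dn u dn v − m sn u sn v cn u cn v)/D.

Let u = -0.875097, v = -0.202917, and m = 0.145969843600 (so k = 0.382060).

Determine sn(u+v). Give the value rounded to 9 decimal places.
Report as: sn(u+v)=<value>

sn(u+v)=-0.869366205

sn u = -0.7585914980969567, cn u = 0.6515665269295339, dn u = 0.9570789094584269
sn v = -0.2013299253709138, cn v = 0.9795234867782101, dn v = 0.9970372593236238
m = k² = 0.1459698436
D = 1 − m·sn²u·sn²v = 0.9965951675145957
sn(u+v) = (sn u·cn v·dn v + sn v·cn u·dn u)/D = -0.8664061589747124/0.9965951675145957 = -0.8693662052721356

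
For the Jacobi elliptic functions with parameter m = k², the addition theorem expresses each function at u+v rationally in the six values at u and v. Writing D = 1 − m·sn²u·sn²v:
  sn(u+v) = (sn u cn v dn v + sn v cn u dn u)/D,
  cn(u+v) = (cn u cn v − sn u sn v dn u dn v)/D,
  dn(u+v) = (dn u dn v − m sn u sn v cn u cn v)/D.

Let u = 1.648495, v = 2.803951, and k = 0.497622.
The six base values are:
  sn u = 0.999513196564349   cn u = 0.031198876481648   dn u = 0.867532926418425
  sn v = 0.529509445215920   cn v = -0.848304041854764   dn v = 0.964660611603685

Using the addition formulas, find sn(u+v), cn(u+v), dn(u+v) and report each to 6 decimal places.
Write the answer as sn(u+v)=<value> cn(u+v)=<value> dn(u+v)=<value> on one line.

sn(u+v)=-0.863489 cn(u+v)=-0.504368 dn(u+v)=0.902976

m = k² = 0.247627654884
D = 1 − m·sn²u·sn²v = 0.9306376765582828
sn(u+v) = (sn u·cn v·dn v + sn v·cn u·dn u)/D = -0.8035954016742364/0.9306376765582828 = -0.8634890053518157
cn(u+v) = (cn u·cn v − sn u·sn v·dn u·dn v)/D = -0.4693835483246315/0.9306376765582828 = -0.5043676611724149
dn(u+v) = (dn u·dn v − m·sn u·sn v·cn u·cn v)/D = 0.8403434246942777/0.9306376765582828 = 0.9029759334503472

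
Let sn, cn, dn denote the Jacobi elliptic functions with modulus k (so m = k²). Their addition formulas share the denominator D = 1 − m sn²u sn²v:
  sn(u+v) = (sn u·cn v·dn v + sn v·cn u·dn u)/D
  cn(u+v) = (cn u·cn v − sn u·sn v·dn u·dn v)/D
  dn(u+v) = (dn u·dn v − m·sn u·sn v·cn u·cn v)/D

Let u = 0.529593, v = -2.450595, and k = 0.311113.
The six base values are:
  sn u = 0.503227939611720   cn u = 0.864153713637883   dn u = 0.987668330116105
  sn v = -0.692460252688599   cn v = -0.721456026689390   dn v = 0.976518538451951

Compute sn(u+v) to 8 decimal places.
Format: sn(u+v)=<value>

sn(u+v)=-0.95678998

m = k² = 0.096791298769
D = 1 − m·sn²u·sn²v = 0.9882468167341201
sn(u+v) = (sn u·cn v·dn v + sn v·cn u·dn u)/D = -0.9455446499245389/0.9882468167341201 = -0.9567899778815377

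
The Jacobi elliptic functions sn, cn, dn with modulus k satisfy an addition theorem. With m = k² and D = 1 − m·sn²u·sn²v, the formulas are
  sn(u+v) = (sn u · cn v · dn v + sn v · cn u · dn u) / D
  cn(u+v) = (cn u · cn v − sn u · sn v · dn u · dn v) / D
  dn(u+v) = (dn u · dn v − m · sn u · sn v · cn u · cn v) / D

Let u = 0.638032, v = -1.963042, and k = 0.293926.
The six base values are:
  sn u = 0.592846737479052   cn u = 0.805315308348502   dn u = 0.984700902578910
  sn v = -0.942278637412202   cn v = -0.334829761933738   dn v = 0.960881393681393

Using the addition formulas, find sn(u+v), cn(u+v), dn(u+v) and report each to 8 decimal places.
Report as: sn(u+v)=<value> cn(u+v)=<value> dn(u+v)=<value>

sn(u+v)=-0.96394756 cn(u+v)=0.26609226 dn(u+v)=0.95902270

m = k² = 0.086392493476
D = 1 − m·sn²u·sn²v = 0.9730400198671587
sn(u+v) = (sn u·cn v·dn v + sn v·cn u·dn u)/D = -0.937959557496117/0.9730400198671587 = -0.9639475646892397
cn(u+v) = (cn u·cn v − sn u·sn v·dn u·dn v)/D = 0.2589184210610921/0.9730400198671587 = 0.2660922631902027
dn(u+v) = (dn u·dn v − m·sn u·sn v·cn u·cn v)/D = 0.93316746498269/0.9730400198671587 = 0.9590226978640486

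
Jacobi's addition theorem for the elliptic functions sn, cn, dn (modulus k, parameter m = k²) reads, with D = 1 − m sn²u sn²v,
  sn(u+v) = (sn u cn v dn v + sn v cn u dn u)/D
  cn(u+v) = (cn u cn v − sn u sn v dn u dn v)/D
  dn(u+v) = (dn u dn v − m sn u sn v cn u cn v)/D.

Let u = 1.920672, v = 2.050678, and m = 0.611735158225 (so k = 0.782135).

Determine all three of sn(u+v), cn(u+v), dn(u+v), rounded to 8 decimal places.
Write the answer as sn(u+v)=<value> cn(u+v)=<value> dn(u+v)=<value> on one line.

sn(u+v)=-0.04641791 cn(u+v)=-0.99892211 dn(u+v)=0.99934075

sn u = 0.9996610173839828, cn u = 0.02603555881521393, dn u = 0.623441662587193
sn v = 0.9984869106329485, cn v = -0.05498990175177831, dn v = 0.6245915955015165
m = k² = 0.611735158225
D = 1 − m·sn²u·sn²v = 0.3905280721449386
sn(u+v) = (sn u·cn v·dn v + sn v·cn u·dn u)/D = -0.01812749556257869/0.3905280721449386 = -0.04641790656178731
cn(u+v) = (cn u·cn v − sn u·sn v·dn u·dn v)/D = -0.3901071250796005/0.3905280721449386 = -0.9989221080496823
dn(u+v) = (dn u·dn v − m·sn u·sn v·cn u·cn v)/D = 0.3902706179454158/0.3905280721449386 = 0.9993407536669291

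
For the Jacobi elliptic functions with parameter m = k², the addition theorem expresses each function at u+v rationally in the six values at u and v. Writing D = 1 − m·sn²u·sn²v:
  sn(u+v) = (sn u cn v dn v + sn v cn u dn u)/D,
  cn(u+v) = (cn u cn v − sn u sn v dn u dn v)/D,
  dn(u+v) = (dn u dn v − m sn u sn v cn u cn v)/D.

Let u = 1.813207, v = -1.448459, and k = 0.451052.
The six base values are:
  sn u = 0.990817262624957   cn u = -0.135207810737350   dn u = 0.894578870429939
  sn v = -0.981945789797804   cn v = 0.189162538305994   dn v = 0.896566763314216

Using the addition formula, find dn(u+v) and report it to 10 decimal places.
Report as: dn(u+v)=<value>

dn(u+v)=0.9870810080

m = k² = 0.203447906704
D = 1 − m·sn²u·sn²v = 0.8074181388333273
dn(u+v) = (dn u·dn v − m·sn u·sn v·cn u·cn v)/D = 0.7969871103479405/0.8074181388333273 = 0.9870810079886748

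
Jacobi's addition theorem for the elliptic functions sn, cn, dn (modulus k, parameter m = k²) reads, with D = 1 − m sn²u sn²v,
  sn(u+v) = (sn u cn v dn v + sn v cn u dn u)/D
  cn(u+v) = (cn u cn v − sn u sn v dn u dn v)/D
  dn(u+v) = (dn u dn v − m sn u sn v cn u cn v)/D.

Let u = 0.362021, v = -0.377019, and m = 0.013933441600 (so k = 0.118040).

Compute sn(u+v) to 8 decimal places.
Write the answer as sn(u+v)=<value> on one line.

sn(u+v)=-0.01499743

sn u = 0.3540645937613644, cn u = 0.9352209703832565, dn u = 0.9991262580699352
sn v = -0.3680380186653103, cn v = 0.9298107424723123, dn v = 0.9990558981872407
m = k² = 0.0139334416
D = 1 − m·sn²u·sn²v = 0.9997634032529899
sn(u+v) = (sn u·cn v·dn v + sn v·cn u·dn u)/D = -0.01499388155497493/0.9997634032529899 = -0.01499742989810234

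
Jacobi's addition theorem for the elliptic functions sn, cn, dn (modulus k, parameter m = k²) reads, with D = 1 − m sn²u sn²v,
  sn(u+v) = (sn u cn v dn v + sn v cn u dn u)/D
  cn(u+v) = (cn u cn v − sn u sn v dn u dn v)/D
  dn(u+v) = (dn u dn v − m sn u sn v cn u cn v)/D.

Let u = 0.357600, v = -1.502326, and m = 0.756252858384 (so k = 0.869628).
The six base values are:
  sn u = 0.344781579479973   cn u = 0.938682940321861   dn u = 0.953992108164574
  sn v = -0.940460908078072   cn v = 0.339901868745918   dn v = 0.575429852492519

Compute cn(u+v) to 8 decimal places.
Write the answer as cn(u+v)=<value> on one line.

m = k² = 0.756252858384
D = 1 − m·sn²u·sn²v = 0.9204872754629589
cn(u+v) = (cn u·cn v − sn u·sn v·dn u·dn v)/D = 0.4970608935700181/0.9204872754629589 = 0.5399975717426636

cn(u+v)=0.53999757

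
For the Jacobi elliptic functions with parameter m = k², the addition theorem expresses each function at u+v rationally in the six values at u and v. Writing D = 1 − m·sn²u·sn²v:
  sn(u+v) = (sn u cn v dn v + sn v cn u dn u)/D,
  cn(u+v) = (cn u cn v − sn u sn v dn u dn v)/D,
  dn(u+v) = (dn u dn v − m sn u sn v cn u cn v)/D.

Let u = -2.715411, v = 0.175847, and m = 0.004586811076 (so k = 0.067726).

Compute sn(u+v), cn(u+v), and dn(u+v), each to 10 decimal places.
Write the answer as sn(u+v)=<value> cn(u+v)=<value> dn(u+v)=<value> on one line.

sn(u+v)=-0.5691590040 cn(u+v)=-0.8222274796 dn(u+v)=0.9992567935

sn u = -0.416629878455907, cn u = -0.9090762038343189, dn u = 0.9996018303522533
sn v = 0.1749380709351121, cn v = 0.9845794388151226, dn v = 0.999929811693365
m = k² = 0.004586811076
D = 1 − m·sn²u·sn²v = 0.9999756342186364
sn(u+v) = (sn u·cn v·dn v + sn v·cn u·dn u)/D = -0.5691451360159977/0.9999756342186364 = -0.5691590040198508
cn(u+v) = (cn u·cn v − sn u·sn v·dn u·dn v)/D = -0.8222074453447229/0.9999756342186364 = -0.822227479559721
dn(u+v) = (dn u·dn v − m·sn u·sn v·cn u·cn v)/D = 0.9992324458372525/0.9999756342186364 = 0.9992567935098093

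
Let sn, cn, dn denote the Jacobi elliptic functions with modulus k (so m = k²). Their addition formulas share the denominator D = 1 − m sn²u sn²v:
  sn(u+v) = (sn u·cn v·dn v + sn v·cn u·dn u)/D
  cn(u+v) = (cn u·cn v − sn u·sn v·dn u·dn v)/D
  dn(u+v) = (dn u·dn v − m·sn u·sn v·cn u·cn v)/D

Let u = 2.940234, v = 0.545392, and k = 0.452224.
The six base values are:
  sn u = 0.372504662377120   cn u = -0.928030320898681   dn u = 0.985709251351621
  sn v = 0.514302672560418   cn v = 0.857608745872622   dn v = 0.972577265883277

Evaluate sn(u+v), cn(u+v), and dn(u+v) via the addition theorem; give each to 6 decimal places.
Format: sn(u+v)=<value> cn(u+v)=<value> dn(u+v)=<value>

m = k² = 0.204506546176
D = 1 − m·sn²u·sn²v = 0.992494006185796
sn(u+v) = (sn u·cn v·dn v + sn v·cn u·dn u)/D = -0.1597649642424783/0.992494006185796 = -0.1609732282983381
cn(u+v) = (cn u·cn v − sn u·sn v·dn u·dn v)/D = -0.9795506666402359/0.992494006185796 = -0.9869587730858929
dn(u+v) = (dn u·dn v − m·sn u·sn v·cn u·cn v)/D = 0.989860775396032/0.992494006185796 = 0.9973468547181623

sn(u+v)=-0.160973 cn(u+v)=-0.986959 dn(u+v)=0.997347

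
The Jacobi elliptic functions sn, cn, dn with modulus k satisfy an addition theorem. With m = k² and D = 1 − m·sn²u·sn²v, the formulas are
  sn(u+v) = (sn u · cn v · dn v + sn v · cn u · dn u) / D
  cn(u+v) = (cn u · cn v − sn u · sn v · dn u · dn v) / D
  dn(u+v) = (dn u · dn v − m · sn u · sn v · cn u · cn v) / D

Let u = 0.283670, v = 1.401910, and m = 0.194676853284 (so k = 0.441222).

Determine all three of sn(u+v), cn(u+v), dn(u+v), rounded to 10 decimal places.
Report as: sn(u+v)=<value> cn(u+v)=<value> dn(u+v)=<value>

sn u = 0.2791816118675623, cn u = 0.9602383181247402, dn u = 0.9923842119878322
sn v = 0.9738142838431031, cn v = 0.2273449814338205, dn v = 0.9029868017044212
m = k² = 0.194676853284
D = 1 − m·sn²u·sn²v = 0.9856106817050881
sn(u+v) = (sn u·cn v·dn v + sn v·cn u·dn u)/D = 0.9852853724487801/0.9856106817050881 = 0.9996699414258121
cn(u+v) = (cn u·cn v − sn u·sn v·dn u·dn v)/D = -0.02532095435873452/0.9856106817050881 = -0.02569062493816498
dn(u+v) = (dn u·dn v − m·sn u·sn v·cn u·cn v)/D = 0.8845555979707219/0.9856106817050881 = 0.89746957332124

sn(u+v)=0.9996699414 cn(u+v)=-0.0256906249 dn(u+v)=0.8974695733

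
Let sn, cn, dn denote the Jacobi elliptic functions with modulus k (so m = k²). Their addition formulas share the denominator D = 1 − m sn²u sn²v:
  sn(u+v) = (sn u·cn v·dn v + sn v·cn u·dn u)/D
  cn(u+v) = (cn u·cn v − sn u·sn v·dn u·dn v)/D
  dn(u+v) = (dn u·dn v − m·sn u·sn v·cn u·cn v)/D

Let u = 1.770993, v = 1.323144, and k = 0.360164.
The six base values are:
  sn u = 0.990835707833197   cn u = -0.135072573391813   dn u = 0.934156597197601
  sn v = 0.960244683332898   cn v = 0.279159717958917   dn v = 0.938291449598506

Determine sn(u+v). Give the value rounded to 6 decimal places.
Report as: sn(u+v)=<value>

m = k² = 0.129718106896
D = 1 − m·sn²u·sn²v = 0.8825730656000038
sn(u+v) = (sn u·cn v·dn v + sn v·cn u·dn u)/D = 0.1383700922806388/0.8825730656000038 = 0.156780325248845

sn(u+v)=0.156780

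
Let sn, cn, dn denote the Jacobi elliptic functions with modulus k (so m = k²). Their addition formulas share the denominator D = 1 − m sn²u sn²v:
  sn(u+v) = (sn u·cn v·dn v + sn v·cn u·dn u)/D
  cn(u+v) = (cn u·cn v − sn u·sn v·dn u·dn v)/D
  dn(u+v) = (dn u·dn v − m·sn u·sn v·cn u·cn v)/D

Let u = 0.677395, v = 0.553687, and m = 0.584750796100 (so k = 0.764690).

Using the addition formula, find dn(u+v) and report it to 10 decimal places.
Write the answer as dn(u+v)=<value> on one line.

sn u = 0.6051870037180471, cn u = 0.7960833439601487, dn u = 0.8864729297701096
sn v = 0.512620625264091, cn v = 0.8586152191487479, dn v = 0.91996697826133
m = k² = 0.5847507961
D = 1 − m·sn²u·sn²v = 0.9437215458356469
dn(u+v) = (dn u·dn v − m·sn u·sn v·cn u·cn v)/D = 0.6915281279741927/0.9437215458356469 = 0.7327671292720757

dn(u+v)=0.7327671293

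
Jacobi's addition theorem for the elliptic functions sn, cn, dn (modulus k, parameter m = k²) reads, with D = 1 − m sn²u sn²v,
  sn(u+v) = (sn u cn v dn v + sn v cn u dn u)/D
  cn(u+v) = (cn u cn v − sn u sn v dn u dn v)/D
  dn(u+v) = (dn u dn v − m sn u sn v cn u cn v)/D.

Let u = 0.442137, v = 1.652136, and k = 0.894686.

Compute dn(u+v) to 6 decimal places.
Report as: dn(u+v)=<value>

sn u = 0.4178898750822301, cn u = 0.9084976897624771, dn u = 0.9274769972948809
sn v = 0.959939313323132, cn v = 0.2802079847840062, dn v = 0.5122367903324766
m = k² = 0.800463038596
D = 1 − m·sn²u·sn²v = 0.8711891229769189
dn(u+v) = (dn u·dn v − m·sn u·sn v·cn u·cn v)/D = 0.3933447137662489/0.8711891229769189 = 0.4515032423983445

dn(u+v)=0.451503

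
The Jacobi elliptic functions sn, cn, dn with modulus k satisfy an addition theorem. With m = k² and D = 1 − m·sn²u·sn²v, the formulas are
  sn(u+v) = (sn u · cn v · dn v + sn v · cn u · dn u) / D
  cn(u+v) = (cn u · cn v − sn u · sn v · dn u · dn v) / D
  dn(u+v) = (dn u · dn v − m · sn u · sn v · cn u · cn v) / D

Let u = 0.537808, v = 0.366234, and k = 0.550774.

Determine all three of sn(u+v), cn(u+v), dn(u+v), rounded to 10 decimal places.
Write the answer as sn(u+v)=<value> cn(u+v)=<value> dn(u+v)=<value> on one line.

sn u = 0.505887830885209, cn u = 0.8625992711347826, dn u = 0.9603985624696335
sn v = 0.3558473435950731, cn v = 0.9345440963680258, dn v = 0.9806056015122632
m = k² = 0.303351999076
D = 1 − m·sn²u·sn²v = 0.9901693375827403
sn(u+v) = (sn u·cn v·dn v + sn v·cn u·dn u)/D = 0.7584031620662072/0.9901693375827403 = 0.7659327887466862
cn(u+v) = (cn u·cn v − sn u·sn v·dn u·dn v)/D = 0.6366003148420686/0.9901693375827403 = 0.6429206507203857
dn(u+v) = (dn u·dn v − m·sn u·sn v·cn u·cn v)/D = 0.897749810892104/0.9901693375827403 = 0.9066629078655816

sn(u+v)=0.7659327887 cn(u+v)=0.6429206507 dn(u+v)=0.9066629079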